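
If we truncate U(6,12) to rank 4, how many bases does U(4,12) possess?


Truncating U(6,12) to rank 4 gives U(4,12).
Bases of U(4,12) are all 4-element subsets of 12 elements.
Number of bases = C(12,4) = (12 * 11 * 10 * 9) / (1 * 2 * 3 * 4) = 495.

495


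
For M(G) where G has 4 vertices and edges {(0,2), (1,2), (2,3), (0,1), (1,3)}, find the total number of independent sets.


An independent set in a graphic matroid is an acyclic edge subset.
G has 4 vertices and 5 edges.
Enumerate all 2^5 = 32 subsets, checking for acyclicity.
Total independent sets = 24.

24


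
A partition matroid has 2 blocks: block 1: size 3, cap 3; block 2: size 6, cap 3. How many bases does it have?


A basis picks exactly ci elements from block i.
Number of bases = product of C(|Si|, ci).
= C(3,3) * C(6,3)
= 1 * 20
= 20.

20


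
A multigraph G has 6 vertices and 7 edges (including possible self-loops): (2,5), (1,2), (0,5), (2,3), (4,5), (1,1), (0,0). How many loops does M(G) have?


In a graphic matroid, a loop is a self-loop edge (u,u) with rank 0.
Examining all 7 edges for self-loops...
Self-loops found: (1,1), (0,0)
Number of loops = 2.

2


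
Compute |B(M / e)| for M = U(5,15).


Contracting e from U(5,15) gives U(4,14).
Bases of U(4,14) = C(14,4) = 14! / (4! * 10!) = 1001.

1001


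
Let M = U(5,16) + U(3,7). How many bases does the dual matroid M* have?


(M1+M2)* = M1* + M2*.
M1* = U(11,16), bases: C(16,11) = 4368.
M2* = U(4,7), bases: C(7,4) = 35.
|B(M*)| = 4368 * 35 = 152880.

152880


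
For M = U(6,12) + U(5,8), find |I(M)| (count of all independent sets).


For a direct sum, |I(M1+M2)| = |I(M1)| * |I(M2)|.
|I(U(6,12))| = sum C(12,k) for k=0..6 = 2510.
|I(U(5,8))| = sum C(8,k) for k=0..5 = 219.
Total = 2510 * 219 = 549690.

549690


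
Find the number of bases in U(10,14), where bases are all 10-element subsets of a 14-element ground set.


Bases of U(10,14) are all 10-element subsets of the 14-element ground set.
Number of bases = C(14,10).
(14 choose 10) = 1001.

1001


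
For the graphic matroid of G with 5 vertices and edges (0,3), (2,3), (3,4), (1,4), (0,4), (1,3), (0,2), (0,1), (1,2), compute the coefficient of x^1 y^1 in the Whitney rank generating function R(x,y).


R(x,y) = sum over A in 2^E of x^(r(E)-r(A)) * y^(|A|-r(A)).
G has 5 vertices, 9 edges. r(E) = 4.
Enumerate all 2^9 = 512 subsets.
Count subsets with r(E)-r(A)=1 and |A|-r(A)=1: 51.

51


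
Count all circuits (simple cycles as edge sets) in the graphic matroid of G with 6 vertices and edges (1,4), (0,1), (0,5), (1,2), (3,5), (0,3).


A circuit in a graphic matroid = edge set of a simple cycle.
G has 6 vertices and 6 edges.
Enumerating all minimal edge subsets forming cycles...
Total circuits found: 1.

1


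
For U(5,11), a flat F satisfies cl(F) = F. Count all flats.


Flats of U(5,11): every subset of size < 5 is a flat, plus E itself.
Count = C(11,0) + C(11,1) + C(11,2) + C(11,3) + C(11,4) + 1
     = 1 + 11 + 55 + 165 + 330 + 1
     = 563.

563


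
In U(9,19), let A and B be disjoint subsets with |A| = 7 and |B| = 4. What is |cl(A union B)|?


|A union B| = 7 + 4 = 11 (disjoint).
In U(9,19), cl(S) = S if |S| < 9, else cl(S) = E.
Since 11 >= 9, cl(A union B) = E.
|cl(A union B)| = 19.

19


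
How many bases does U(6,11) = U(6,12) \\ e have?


Deleting e from U(6,12) gives U(6,11) since n > r.
Bases of U(6,11) = C(11,6) = 462.

462


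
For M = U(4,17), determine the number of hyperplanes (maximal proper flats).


Hyperplanes of U(4,17) are flats of rank 3.
In a uniform matroid, these are exactly the (3)-element subsets.
Count = C(17,3) = (17 * 16 * 15) / (1 * 2 * 3) = 680.

680


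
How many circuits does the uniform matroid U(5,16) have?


In U(5,16), circuits are the (6)-element subsets.
Any set of 6 elements is dependent, and removing any one element gives
an independent set of size 5, so it is a minimal dependent set.
Number of circuits = C(16,6) = 8008.

8008


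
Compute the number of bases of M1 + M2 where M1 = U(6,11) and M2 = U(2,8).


Bases of a direct sum M1 + M2: |B| = |B(M1)| * |B(M2)|.
|B(U(6,11))| = C(11,6) = 462.
|B(U(2,8))| = C(8,2) = 28.
Total bases = 462 * 28 = 12936.

12936


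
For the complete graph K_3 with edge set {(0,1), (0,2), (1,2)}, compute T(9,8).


T(K_3; x,y) = x^2 + x + y.
T(9,8) = 81 + 9 + 8 = 98.

98


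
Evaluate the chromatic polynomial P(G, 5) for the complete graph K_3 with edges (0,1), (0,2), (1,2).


P(K_3, k) = k(k-1)(k-2)...(k-2).
P(5) = (5) * (4) * (3) = 60.

60


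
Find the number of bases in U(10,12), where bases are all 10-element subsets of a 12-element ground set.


Bases of U(10,12) are all 10-element subsets of the 12-element ground set.
Number of bases = C(12,10).
C(12,10) = 12! / (10! * 2!) = 66.

66


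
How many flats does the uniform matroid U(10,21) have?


Flats of U(10,21): every subset of size < 10 is a flat, plus E itself.
Count = C(21,0) + C(21,1) + C(21,2) + C(21,3) + C(21,4) + C(21,5) + C(21,6) + C(21,7) + C(21,8) + C(21,9) + 1
     = 1 + 21 + 210 + 1330 + 5985 + 20349 + 54264 + 116280 + 203490 + 293930 + 1
     = 695861.

695861


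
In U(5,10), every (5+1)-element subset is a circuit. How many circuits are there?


In U(5,10), circuits are the (6)-element subsets.
Any set of 6 elements is dependent, and removing any one element gives
an independent set of size 5, so it is a minimal dependent set.
Number of circuits = (10 choose 6) = 210.

210


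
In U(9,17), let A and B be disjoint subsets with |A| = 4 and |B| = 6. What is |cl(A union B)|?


|A union B| = 4 + 6 = 10 (disjoint).
In U(9,17), cl(S) = S if |S| < 9, else cl(S) = E.
Since 10 >= 9, cl(A union B) = E.
|cl(A union B)| = 17.

17


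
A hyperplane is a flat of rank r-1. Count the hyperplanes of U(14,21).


Hyperplanes of U(14,21) are flats of rank 13.
In a uniform matroid, these are exactly the (13)-element subsets.
Count = (21 choose 13) = 203490.

203490


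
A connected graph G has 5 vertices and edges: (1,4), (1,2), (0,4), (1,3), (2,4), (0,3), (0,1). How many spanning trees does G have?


By Kirchhoff's matrix tree theorem, the number of spanning trees equals
the determinant of any cofactor of the Laplacian matrix L.
G has 5 vertices and 7 edges.
Computing the (4 x 4) cofactor determinant gives 21.

21


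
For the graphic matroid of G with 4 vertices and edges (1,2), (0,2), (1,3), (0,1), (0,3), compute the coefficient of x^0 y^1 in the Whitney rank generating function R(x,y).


R(x,y) = sum over A in 2^E of x^(r(E)-r(A)) * y^(|A|-r(A)).
G has 4 vertices, 5 edges. r(E) = 3.
Enumerate all 2^5 = 32 subsets.
Count subsets with r(E)-r(A)=0 and |A|-r(A)=1: 5.

5


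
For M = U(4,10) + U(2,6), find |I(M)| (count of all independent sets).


For a direct sum, |I(M1+M2)| = |I(M1)| * |I(M2)|.
|I(U(4,10))| = sum C(10,k) for k=0..4 = 386.
|I(U(2,6))| = sum C(6,k) for k=0..2 = 22.
Total = 386 * 22 = 8492.

8492


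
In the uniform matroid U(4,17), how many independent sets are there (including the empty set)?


Independent sets of U(4,17) are all subsets of size <= 4.
Count = C(17,0) + C(17,1) + C(17,2) + C(17,3) + C(17,4)
     = 1 + 17 + 136 + 680 + 2380
     = 3214.

3214


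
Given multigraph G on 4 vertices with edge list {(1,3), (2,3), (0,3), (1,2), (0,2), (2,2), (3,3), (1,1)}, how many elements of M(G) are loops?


In a graphic matroid, a loop is a self-loop edge (u,u) with rank 0.
Examining all 8 edges for self-loops...
Self-loops found: (2,2), (3,3), (1,1)
Number of loops = 3.

3


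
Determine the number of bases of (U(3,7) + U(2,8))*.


(M1+M2)* = M1* + M2*.
M1* = U(4,7), bases: C(7,4) = 35.
M2* = U(6,8), bases: C(8,6) = 28.
|B(M*)| = 35 * 28 = 980.

980


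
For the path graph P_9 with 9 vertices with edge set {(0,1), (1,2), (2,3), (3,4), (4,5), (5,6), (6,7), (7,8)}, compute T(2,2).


A path on 9 vertices is a tree with 8 edges.
T(x,y) = x^(8) for any tree.
T(2,2) = 2^8 = 256.

256


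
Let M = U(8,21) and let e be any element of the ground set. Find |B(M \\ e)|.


Deleting e from U(8,21) gives U(8,20) since n > r.
Bases of U(8,20) = C(20,8) = 20! / (8! * 12!) = 125970.

125970


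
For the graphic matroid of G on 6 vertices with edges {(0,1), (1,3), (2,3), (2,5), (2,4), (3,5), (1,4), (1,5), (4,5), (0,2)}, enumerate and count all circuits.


A circuit in a graphic matroid = edge set of a simple cycle.
G has 6 vertices and 10 edges.
Enumerating all minimal edge subsets forming cycles...
Total circuits found: 22.

22


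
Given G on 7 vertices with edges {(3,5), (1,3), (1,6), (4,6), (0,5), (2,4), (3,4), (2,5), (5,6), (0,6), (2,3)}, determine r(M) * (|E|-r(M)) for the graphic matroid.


r(M) = |V| - c = 7 - 1 = 6.
nullity = |E| - r(M) = 11 - 6 = 5.
Product = 6 * 5 = 30.

30


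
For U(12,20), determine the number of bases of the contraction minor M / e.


Contracting e from U(12,20) gives U(11,19).
Bases of U(11,19) = C(19,11) = 19! / (11! * 8!) = 75582.

75582


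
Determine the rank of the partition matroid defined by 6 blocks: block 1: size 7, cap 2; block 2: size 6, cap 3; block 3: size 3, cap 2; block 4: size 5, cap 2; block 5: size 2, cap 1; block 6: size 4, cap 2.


Rank of a partition matroid = sum of min(|Si|, ci) for each block.
= min(7,2) + min(6,3) + min(3,2) + min(5,2) + min(2,1) + min(4,2)
= 2 + 3 + 2 + 2 + 1 + 2
= 12.

12


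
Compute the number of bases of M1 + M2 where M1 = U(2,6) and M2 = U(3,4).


Bases of a direct sum M1 + M2: |B| = |B(M1)| * |B(M2)|.
|B(U(2,6))| = C(6,2) = 15.
|B(U(3,4))| = C(4,3) = 4.
Total bases = 15 * 4 = 60.

60


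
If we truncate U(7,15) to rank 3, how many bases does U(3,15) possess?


Truncating U(7,15) to rank 3 gives U(3,15).
Bases of U(3,15) are all 3-element subsets of 15 elements.
Number of bases = C(15,3) = (15 * 14 * 13) / (1 * 2 * 3) = 455.

455


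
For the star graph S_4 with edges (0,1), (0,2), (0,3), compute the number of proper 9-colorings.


P(tree, k) = k * (k-1)^(3) for any tree on 4 vertices.
P(9) = 9 * 8^3 = 9 * 512 = 4608.

4608


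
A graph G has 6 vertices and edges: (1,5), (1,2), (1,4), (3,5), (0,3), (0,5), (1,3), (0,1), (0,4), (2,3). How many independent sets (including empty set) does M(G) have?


An independent set in a graphic matroid is an acyclic edge subset.
G has 6 vertices and 10 edges.
Enumerate all 2^10 = 1024 subsets, checking for acyclicity.
Total independent sets = 430.

430


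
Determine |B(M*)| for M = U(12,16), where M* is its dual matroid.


The dual of U(r,n) is U(n-r, n) = U(4,16).
Bases of U(4,16) are all (4)-element subsets.
|B(M*)| = C(16,4) = 16! / (4! * 12!) = 1820.

1820


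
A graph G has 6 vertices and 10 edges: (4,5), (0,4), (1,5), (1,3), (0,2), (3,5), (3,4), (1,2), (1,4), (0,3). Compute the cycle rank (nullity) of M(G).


Cycle rank (nullity) = |E| - r(M) = |E| - (|V| - c).
|E| = 10, |V| = 6, c = 1.
Nullity = 10 - (6 - 1) = 10 - 5 = 5.

5


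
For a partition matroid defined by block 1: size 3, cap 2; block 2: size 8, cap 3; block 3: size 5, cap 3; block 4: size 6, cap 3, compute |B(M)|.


A basis picks exactly ci elements from block i.
Number of bases = product of C(|Si|, ci).
= C(3,2) * C(8,3) * C(5,3) * C(6,3)
= 3 * 56 * 10 * 20
= 33600.

33600


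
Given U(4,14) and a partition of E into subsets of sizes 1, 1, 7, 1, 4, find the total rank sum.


r(Ai) = min(|Ai|, 4) for each part.
Sum = min(1,4) + min(1,4) + min(7,4) + min(1,4) + min(4,4)
    = 1 + 1 + 4 + 1 + 4
    = 11.

11


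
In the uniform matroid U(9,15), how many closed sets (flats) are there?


Flats of U(9,15): every subset of size < 9 is a flat, plus E itself.
Count = (15 choose 0) + (15 choose 1) + (15 choose 2) + (15 choose 3) + (15 choose 4) + (15 choose 5) + (15 choose 6) + (15 choose 7) + (15 choose 8) + 1
     = 1 + 15 + 105 + 455 + 1365 + 3003 + 5005 + 6435 + 6435 + 1
     = 22820.

22820


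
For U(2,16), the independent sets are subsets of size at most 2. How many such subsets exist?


Independent sets of U(2,16) are all subsets of size <= 2.
Count = C(16,0) + C(16,1) + C(16,2)
     = 1 + 16 + 120
     = 137.

137


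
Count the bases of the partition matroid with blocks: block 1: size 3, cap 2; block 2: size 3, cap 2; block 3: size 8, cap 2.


A basis picks exactly ci elements from block i.
Number of bases = product of C(|Si|, ci).
= C(3,2) * C(3,2) * C(8,2)
= 3 * 3 * 28
= 252.

252


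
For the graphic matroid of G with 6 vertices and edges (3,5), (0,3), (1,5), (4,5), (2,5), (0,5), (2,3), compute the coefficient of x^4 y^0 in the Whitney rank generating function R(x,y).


R(x,y) = sum over A in 2^E of x^(r(E)-r(A)) * y^(|A|-r(A)).
G has 6 vertices, 7 edges. r(E) = 5.
Enumerate all 2^7 = 128 subsets.
Count subsets with r(E)-r(A)=4 and |A|-r(A)=0: 7.

7


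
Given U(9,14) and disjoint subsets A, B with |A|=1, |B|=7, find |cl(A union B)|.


|A union B| = 1 + 7 = 8 (disjoint).
In U(9,14), cl(S) = S if |S| < 9, else cl(S) = E.
Since 8 < 9, cl(A union B) = A union B.
|cl(A union B)| = 8.

8


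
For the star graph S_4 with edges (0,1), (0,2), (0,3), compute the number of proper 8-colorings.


P(tree, k) = k * (k-1)^(3) for any tree on 4 vertices.
P(8) = 8 * 7^3 = 8 * 343 = 2744.

2744


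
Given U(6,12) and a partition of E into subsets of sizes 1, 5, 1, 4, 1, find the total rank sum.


r(Ai) = min(|Ai|, 6) for each part.
Sum = min(1,6) + min(5,6) + min(1,6) + min(4,6) + min(1,6)
    = 1 + 5 + 1 + 4 + 1
    = 12.

12


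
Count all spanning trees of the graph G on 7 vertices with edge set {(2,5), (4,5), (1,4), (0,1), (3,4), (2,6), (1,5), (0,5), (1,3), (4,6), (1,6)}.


By Kirchhoff's matrix tree theorem, the number of spanning trees equals
the determinant of any cofactor of the Laplacian matrix L.
G has 7 vertices and 11 edges.
Computing the (6 x 6) cofactor determinant gives 151.

151


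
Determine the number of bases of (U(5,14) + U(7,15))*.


(M1+M2)* = M1* + M2*.
M1* = U(9,14), bases: C(14,9) = 2002.
M2* = U(8,15), bases: C(15,8) = 6435.
|B(M*)| = 2002 * 6435 = 12882870.

12882870


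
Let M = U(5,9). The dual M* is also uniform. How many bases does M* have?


The dual of U(r,n) is U(n-r, n) = U(4,9).
Bases of U(4,9) are all (4)-element subsets.
|B(M*)| = (9 choose 4) = 126.

126


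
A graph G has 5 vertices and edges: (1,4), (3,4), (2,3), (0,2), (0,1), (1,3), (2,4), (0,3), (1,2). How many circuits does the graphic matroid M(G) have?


A circuit in a graphic matroid = edge set of a simple cycle.
G has 5 vertices and 9 edges.
Enumerating all minimal edge subsets forming cycles...
Total circuits found: 22.

22


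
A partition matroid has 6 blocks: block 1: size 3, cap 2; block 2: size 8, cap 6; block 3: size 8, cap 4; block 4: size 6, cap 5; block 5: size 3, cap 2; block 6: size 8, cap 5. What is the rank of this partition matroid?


Rank of a partition matroid = sum of min(|Si|, ci) for each block.
= min(3,2) + min(8,6) + min(8,4) + min(6,5) + min(3,2) + min(8,5)
= 2 + 6 + 4 + 5 + 2 + 5
= 24.

24


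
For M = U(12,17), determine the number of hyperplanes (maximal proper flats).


Hyperplanes of U(12,17) are flats of rank 11.
In a uniform matroid, these are exactly the (11)-element subsets.
Count = C(17,11) = 17! / (11! * 6!) = 12376.

12376


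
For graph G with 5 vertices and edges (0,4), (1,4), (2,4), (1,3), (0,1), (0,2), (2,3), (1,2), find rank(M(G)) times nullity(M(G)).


r(M) = |V| - c = 5 - 1 = 4.
nullity = |E| - r(M) = 8 - 4 = 4.
Product = 4 * 4 = 16.

16


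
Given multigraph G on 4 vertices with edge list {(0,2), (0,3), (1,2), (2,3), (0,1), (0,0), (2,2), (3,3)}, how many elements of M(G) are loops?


In a graphic matroid, a loop is a self-loop edge (u,u) with rank 0.
Examining all 8 edges for self-loops...
Self-loops found: (0,0), (2,2), (3,3)
Number of loops = 3.

3


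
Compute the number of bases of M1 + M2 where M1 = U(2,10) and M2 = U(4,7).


Bases of a direct sum M1 + M2: |B| = |B(M1)| * |B(M2)|.
|B(U(2,10))| = C(10,2) = 45.
|B(U(4,7))| = C(7,4) = 35.
Total bases = 45 * 35 = 1575.

1575


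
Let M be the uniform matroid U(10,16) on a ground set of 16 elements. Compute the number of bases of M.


Bases of U(10,16) are all 10-element subsets of the 16-element ground set.
Number of bases = C(16,10).
(16 choose 10) = 8008.

8008


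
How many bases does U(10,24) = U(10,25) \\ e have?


Deleting e from U(10,25) gives U(10,24) since n > r.
Bases of U(10,24) = (24 choose 10) = 1961256.

1961256


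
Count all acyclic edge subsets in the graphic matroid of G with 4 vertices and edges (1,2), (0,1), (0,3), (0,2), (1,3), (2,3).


An independent set in a graphic matroid is an acyclic edge subset.
G has 4 vertices and 6 edges.
Enumerate all 2^6 = 64 subsets, checking for acyclicity.
Total independent sets = 38.

38


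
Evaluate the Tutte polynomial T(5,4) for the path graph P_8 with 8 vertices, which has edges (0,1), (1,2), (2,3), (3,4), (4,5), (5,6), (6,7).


A path on 8 vertices is a tree with 7 edges.
T(x,y) = x^(7) for any tree.
T(5,4) = 5^7 = 78125.

78125


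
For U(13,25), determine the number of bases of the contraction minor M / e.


Contracting e from U(13,25) gives U(12,24).
Bases of U(12,24) = C(24,12) = 24! / (12! * 12!) = 2704156.

2704156


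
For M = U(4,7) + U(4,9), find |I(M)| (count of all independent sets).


For a direct sum, |I(M1+M2)| = |I(M1)| * |I(M2)|.
|I(U(4,7))| = sum C(7,k) for k=0..4 = 99.
|I(U(4,9))| = sum C(9,k) for k=0..4 = 256.
Total = 99 * 256 = 25344.

25344


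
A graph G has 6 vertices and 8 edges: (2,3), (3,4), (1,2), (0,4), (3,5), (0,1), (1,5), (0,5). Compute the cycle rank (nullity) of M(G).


Cycle rank (nullity) = |E| - r(M) = |E| - (|V| - c).
|E| = 8, |V| = 6, c = 1.
Nullity = 8 - (6 - 1) = 8 - 5 = 3.

3


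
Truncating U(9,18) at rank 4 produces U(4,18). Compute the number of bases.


Truncating U(9,18) to rank 4 gives U(4,18).
Bases of U(4,18) are all 4-element subsets of 18 elements.
Number of bases = (18 choose 4) = 3060.

3060


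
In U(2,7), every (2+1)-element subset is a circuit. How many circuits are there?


In U(2,7), circuits are the (3)-element subsets.
Any set of 3 elements is dependent, and removing any one element gives
an independent set of size 2, so it is a minimal dependent set.
Number of circuits = (7 choose 3) = 35.

35


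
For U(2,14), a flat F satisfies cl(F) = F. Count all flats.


Flats of U(2,14): every subset of size < 2 is a flat, plus E itself.
Count = C(14,0) + C(14,1) + 1
     = 1 + 14 + 1
     = 16.

16


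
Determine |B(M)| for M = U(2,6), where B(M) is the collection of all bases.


Bases of U(2,6) are all 2-element subsets of the 6-element ground set.
Number of bases = C(6,2).
(6 choose 2) = 15.

15


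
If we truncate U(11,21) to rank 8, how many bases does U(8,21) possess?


Truncating U(11,21) to rank 8 gives U(8,21).
Bases of U(8,21) are all 8-element subsets of 21 elements.
Number of bases = C(21,8) = 21! / (8! * 13!) = 203490.

203490


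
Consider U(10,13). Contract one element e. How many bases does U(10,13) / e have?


Contracting e from U(10,13) gives U(9,12).
Bases of U(9,12) = (12 choose 9) = 220.

220


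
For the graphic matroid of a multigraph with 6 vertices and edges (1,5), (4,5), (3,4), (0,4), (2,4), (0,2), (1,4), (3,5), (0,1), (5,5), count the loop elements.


In a graphic matroid, a loop is a self-loop edge (u,u) with rank 0.
Examining all 10 edges for self-loops...
Self-loops found: (5,5)
Number of loops = 1.

1


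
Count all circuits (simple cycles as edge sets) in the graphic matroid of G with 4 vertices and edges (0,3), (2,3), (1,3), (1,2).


A circuit in a graphic matroid = edge set of a simple cycle.
G has 4 vertices and 4 edges.
Enumerating all minimal edge subsets forming cycles...
Total circuits found: 1.

1


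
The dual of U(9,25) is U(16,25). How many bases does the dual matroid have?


The dual of U(r,n) is U(n-r, n) = U(16,25).
Bases of U(16,25) are all (16)-element subsets.
|B(M*)| = C(25,16) = 25! / (16! * 9!) = 2042975.

2042975


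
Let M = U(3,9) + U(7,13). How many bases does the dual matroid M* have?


(M1+M2)* = M1* + M2*.
M1* = U(6,9), bases: C(9,6) = 84.
M2* = U(6,13), bases: C(13,6) = 1716.
|B(M*)| = 84 * 1716 = 144144.

144144


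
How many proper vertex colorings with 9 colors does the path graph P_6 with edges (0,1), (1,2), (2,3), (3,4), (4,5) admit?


P(P_6, k) = k * (k-1)^(5).
P(9) = 9 * 8^5 = 9 * 32768 = 294912.

294912


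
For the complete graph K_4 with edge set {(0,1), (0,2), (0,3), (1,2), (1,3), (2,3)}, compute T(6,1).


T(K_4; x,y) = x^3 + 3x^2 + 4xy + 2x + y^3 + 3y^2 + 2y.
Substituting x=6, y=1:
= 216 + 108 + 24 + 12 + 1 + 3 + 2
= 366.

366


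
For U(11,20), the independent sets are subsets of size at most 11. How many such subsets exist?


Independent sets of U(11,20) are all subsets of size <= 11.
Count = C(20,0) + C(20,1) + C(20,2) + C(20,3) + C(20,4) + C(20,5) + C(20,6) + C(20,7) + C(20,8) + C(20,9) + C(20,10) + C(20,11)
     = 1 + 20 + 190 + 1140 + 4845 + 15504 + 38760 + 77520 + 125970 + 167960 + 184756 + 167960
     = 784626.

784626


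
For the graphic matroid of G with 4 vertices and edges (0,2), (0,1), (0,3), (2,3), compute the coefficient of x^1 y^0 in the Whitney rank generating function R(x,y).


R(x,y) = sum over A in 2^E of x^(r(E)-r(A)) * y^(|A|-r(A)).
G has 4 vertices, 4 edges. r(E) = 3.
Enumerate all 2^4 = 16 subsets.
Count subsets with r(E)-r(A)=1 and |A|-r(A)=0: 6.

6


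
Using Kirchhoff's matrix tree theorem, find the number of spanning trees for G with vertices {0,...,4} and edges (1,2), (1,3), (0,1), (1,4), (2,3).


By Kirchhoff's matrix tree theorem, the number of spanning trees equals
the determinant of any cofactor of the Laplacian matrix L.
G has 5 vertices and 5 edges.
Computing the (4 x 4) cofactor determinant gives 3.

3


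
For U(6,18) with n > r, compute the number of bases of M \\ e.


Deleting e from U(6,18) gives U(6,17) since n > r.
Bases of U(6,17) = C(17,6) = 12376.

12376


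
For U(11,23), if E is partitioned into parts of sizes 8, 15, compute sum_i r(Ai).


r(Ai) = min(|Ai|, 11) for each part.
Sum = min(8,11) + min(15,11)
    = 8 + 11
    = 19.

19


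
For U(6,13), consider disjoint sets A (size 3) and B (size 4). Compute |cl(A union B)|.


|A union B| = 3 + 4 = 7 (disjoint).
In U(6,13), cl(S) = S if |S| < 6, else cl(S) = E.
Since 7 >= 6, cl(A union B) = E.
|cl(A union B)| = 13.

13


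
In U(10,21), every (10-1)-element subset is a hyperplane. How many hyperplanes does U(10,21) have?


Hyperplanes of U(10,21) are flats of rank 9.
In a uniform matroid, these are exactly the (9)-element subsets.
Count = C(21,9) = 293930.

293930


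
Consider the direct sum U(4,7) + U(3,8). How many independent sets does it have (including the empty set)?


For a direct sum, |I(M1+M2)| = |I(M1)| * |I(M2)|.
|I(U(4,7))| = sum C(7,k) for k=0..4 = 99.
|I(U(3,8))| = sum C(8,k) for k=0..3 = 93.
Total = 99 * 93 = 9207.

9207


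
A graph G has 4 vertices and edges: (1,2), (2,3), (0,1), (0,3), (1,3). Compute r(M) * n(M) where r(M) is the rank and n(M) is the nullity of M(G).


r(M) = |V| - c = 4 - 1 = 3.
nullity = |E| - r(M) = 5 - 3 = 2.
Product = 3 * 2 = 6.

6


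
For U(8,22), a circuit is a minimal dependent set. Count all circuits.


In U(8,22), circuits are the (9)-element subsets.
Any set of 9 elements is dependent, and removing any one element gives
an independent set of size 8, so it is a minimal dependent set.
Number of circuits = C(22,9) = 22! / (9! * 13!) = 497420.

497420


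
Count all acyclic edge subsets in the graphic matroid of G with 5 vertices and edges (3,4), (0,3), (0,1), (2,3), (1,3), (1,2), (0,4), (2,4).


An independent set in a graphic matroid is an acyclic edge subset.
G has 5 vertices and 8 edges.
Enumerate all 2^8 = 256 subsets, checking for acyclicity.
Total independent sets = 134.

134


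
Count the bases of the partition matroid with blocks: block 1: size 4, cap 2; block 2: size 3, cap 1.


A basis picks exactly ci elements from block i.
Number of bases = product of C(|Si|, ci).
= C(4,2) * C(3,1)
= 6 * 3
= 18.

18


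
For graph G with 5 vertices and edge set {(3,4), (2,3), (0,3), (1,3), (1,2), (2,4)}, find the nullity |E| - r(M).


Cycle rank (nullity) = |E| - r(M) = |E| - (|V| - c).
|E| = 6, |V| = 5, c = 1.
Nullity = 6 - (5 - 1) = 6 - 4 = 2.

2


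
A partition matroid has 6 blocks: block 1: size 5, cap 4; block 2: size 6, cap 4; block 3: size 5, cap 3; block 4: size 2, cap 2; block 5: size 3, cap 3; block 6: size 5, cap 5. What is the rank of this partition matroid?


Rank of a partition matroid = sum of min(|Si|, ci) for each block.
= min(5,4) + min(6,4) + min(5,3) + min(2,2) + min(3,3) + min(5,5)
= 4 + 4 + 3 + 2 + 3 + 5
= 21.

21


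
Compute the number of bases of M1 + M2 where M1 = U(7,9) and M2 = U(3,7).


Bases of a direct sum M1 + M2: |B| = |B(M1)| * |B(M2)|.
|B(U(7,9))| = C(9,7) = 36.
|B(U(3,7))| = C(7,3) = 35.
Total bases = 36 * 35 = 1260.

1260


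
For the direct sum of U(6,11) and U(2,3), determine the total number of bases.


Bases of a direct sum M1 + M2: |B| = |B(M1)| * |B(M2)|.
|B(U(6,11))| = C(11,6) = 462.
|B(U(2,3))| = C(3,2) = 3.
Total bases = 462 * 3 = 1386.

1386


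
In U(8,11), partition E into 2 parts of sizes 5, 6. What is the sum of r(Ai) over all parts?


r(Ai) = min(|Ai|, 8) for each part.
Sum = min(5,8) + min(6,8)
    = 5 + 6
    = 11.

11


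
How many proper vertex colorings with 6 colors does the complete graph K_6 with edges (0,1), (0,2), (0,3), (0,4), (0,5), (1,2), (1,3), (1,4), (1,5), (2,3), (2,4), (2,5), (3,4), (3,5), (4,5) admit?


P(K_6, k) = k(k-1)(k-2)...(k-5).
P(6) = (6) * (5) * (4) * (3) * (2) * (1) = 720.

720


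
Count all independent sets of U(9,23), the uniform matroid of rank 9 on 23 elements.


Independent sets of U(9,23) are all subsets of size <= 9.
Count = (23 choose 0) + (23 choose 1) + (23 choose 2) + (23 choose 3) + (23 choose 4) + (23 choose 5) + (23 choose 6) + (23 choose 7) + (23 choose 8) + (23 choose 9)
     = 1 + 23 + 253 + 1771 + 8855 + 33649 + 100947 + 245157 + 490314 + 817190
     = 1698160.

1698160


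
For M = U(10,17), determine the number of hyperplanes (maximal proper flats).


Hyperplanes of U(10,17) are flats of rank 9.
In a uniform matroid, these are exactly the (9)-element subsets.
Count = (17 choose 9) = 24310.

24310


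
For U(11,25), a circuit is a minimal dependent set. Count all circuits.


In U(11,25), circuits are the (12)-element subsets.
Any set of 12 elements is dependent, and removing any one element gives
an independent set of size 11, so it is a minimal dependent set.
Number of circuits = C(25,12) = 5200300.

5200300


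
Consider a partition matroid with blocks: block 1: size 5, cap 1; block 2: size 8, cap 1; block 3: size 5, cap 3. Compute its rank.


Rank of a partition matroid = sum of min(|Si|, ci) for each block.
= min(5,1) + min(8,1) + min(5,3)
= 1 + 1 + 3
= 5.

5


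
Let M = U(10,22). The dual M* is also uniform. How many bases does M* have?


The dual of U(r,n) is U(n-r, n) = U(12,22).
Bases of U(12,22) are all (12)-element subsets.
|B(M*)| = C(22,12) = 646646.

646646


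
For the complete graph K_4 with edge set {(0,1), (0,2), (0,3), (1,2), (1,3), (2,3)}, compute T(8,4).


T(K_4; x,y) = x^3 + 3x^2 + 4xy + 2x + y^3 + 3y^2 + 2y.
Substituting x=8, y=4:
= 512 + 192 + 128 + 16 + 64 + 48 + 8
= 968.

968


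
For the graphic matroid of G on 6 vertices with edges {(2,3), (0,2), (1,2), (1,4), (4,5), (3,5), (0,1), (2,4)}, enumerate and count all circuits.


A circuit in a graphic matroid = edge set of a simple cycle.
G has 6 vertices and 8 edges.
Enumerating all minimal edge subsets forming cycles...
Total circuits found: 6.

6


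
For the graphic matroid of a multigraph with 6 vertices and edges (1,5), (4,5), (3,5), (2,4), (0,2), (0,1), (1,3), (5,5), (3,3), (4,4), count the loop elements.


In a graphic matroid, a loop is a self-loop edge (u,u) with rank 0.
Examining all 10 edges for self-loops...
Self-loops found: (5,5), (3,3), (4,4)
Number of loops = 3.

3


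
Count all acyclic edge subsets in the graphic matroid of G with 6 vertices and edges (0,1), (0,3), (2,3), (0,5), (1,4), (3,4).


An independent set in a graphic matroid is an acyclic edge subset.
G has 6 vertices and 6 edges.
Enumerate all 2^6 = 64 subsets, checking for acyclicity.
Total independent sets = 60.

60


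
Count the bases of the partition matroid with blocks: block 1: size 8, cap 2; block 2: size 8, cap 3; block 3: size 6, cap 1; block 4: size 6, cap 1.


A basis picks exactly ci elements from block i.
Number of bases = product of C(|Si|, ci).
= C(8,2) * C(8,3) * C(6,1) * C(6,1)
= 28 * 56 * 6 * 6
= 56448.

56448


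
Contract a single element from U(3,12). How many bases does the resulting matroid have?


Contracting e from U(3,12) gives U(2,11).
Bases of U(2,11) = (11 choose 2) = 55.

55


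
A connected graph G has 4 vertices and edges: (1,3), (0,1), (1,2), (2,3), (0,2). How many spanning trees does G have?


By Kirchhoff's matrix tree theorem, the number of spanning trees equals
the determinant of any cofactor of the Laplacian matrix L.
G has 4 vertices and 5 edges.
Computing the (3 x 3) cofactor determinant gives 8.

8


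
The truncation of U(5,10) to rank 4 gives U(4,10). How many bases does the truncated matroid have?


Truncating U(5,10) to rank 4 gives U(4,10).
Bases of U(4,10) are all 4-element subsets of 10 elements.
Number of bases = C(10,4) = (10 * 9 * 8 * 7) / (1 * 2 * 3 * 4) = 210.

210


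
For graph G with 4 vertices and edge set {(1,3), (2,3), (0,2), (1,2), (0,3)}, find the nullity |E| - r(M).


Cycle rank (nullity) = |E| - r(M) = |E| - (|V| - c).
|E| = 5, |V| = 4, c = 1.
Nullity = 5 - (4 - 1) = 5 - 3 = 2.

2


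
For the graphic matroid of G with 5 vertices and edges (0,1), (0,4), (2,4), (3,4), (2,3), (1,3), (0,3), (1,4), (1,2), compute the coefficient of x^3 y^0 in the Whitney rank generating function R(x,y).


R(x,y) = sum over A in 2^E of x^(r(E)-r(A)) * y^(|A|-r(A)).
G has 5 vertices, 9 edges. r(E) = 4.
Enumerate all 2^9 = 512 subsets.
Count subsets with r(E)-r(A)=3 and |A|-r(A)=0: 9.

9


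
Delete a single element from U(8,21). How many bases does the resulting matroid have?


Deleting e from U(8,21) gives U(8,20) since n > r.
Bases of U(8,20) = C(20,8) = 20! / (8! * 12!) = 125970.

125970


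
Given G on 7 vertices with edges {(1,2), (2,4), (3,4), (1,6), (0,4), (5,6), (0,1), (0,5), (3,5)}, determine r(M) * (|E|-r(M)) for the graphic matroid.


r(M) = |V| - c = 7 - 1 = 6.
nullity = |E| - r(M) = 9 - 6 = 3.
Product = 6 * 3 = 18.

18


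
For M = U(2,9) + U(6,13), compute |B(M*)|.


(M1+M2)* = M1* + M2*.
M1* = U(7,9), bases: C(9,7) = 36.
M2* = U(7,13), bases: C(13,7) = 1716.
|B(M*)| = 36 * 1716 = 61776.

61776


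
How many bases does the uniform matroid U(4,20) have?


Bases of U(4,20) are all 4-element subsets of the 20-element ground set.
Number of bases = C(20,4).
C(20,4) = 20! / (4! * 16!) = 4845.

4845


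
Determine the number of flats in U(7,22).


Flats of U(7,22): every subset of size < 7 is a flat, plus E itself.
Count = (22 choose 0) + (22 choose 1) + (22 choose 2) + (22 choose 3) + (22 choose 4) + (22 choose 5) + (22 choose 6) + 1
     = 1 + 22 + 231 + 1540 + 7315 + 26334 + 74613 + 1
     = 110057.

110057


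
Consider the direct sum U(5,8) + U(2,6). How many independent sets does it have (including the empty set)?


For a direct sum, |I(M1+M2)| = |I(M1)| * |I(M2)|.
|I(U(5,8))| = sum C(8,k) for k=0..5 = 219.
|I(U(2,6))| = sum C(6,k) for k=0..2 = 22.
Total = 219 * 22 = 4818.

4818


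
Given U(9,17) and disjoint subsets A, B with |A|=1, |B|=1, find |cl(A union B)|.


|A union B| = 1 + 1 = 2 (disjoint).
In U(9,17), cl(S) = S if |S| < 9, else cl(S) = E.
Since 2 < 9, cl(A union B) = A union B.
|cl(A union B)| = 2.

2


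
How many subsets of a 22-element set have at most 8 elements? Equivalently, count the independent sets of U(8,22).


Independent sets of U(8,22) are all subsets of size <= 8.
Count = (22 choose 0) + (22 choose 1) + (22 choose 2) + (22 choose 3) + (22 choose 4) + (22 choose 5) + (22 choose 6) + (22 choose 7) + (22 choose 8)
     = 1 + 22 + 231 + 1540 + 7315 + 26334 + 74613 + 170544 + 319770
     = 600370.

600370


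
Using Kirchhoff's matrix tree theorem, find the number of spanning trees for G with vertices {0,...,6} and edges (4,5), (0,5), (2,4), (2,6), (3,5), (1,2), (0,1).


By Kirchhoff's matrix tree theorem, the number of spanning trees equals
the determinant of any cofactor of the Laplacian matrix L.
G has 7 vertices and 7 edges.
Computing the (6 x 6) cofactor determinant gives 5.

5


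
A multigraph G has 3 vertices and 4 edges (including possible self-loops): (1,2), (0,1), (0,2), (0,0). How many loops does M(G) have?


In a graphic matroid, a loop is a self-loop edge (u,u) with rank 0.
Examining all 4 edges for self-loops...
Self-loops found: (0,0)
Number of loops = 1.

1


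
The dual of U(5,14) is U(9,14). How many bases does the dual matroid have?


The dual of U(r,n) is U(n-r, n) = U(9,14).
Bases of U(9,14) are all (9)-element subsets.
|B(M*)| = C(14,9) = 14! / (9! * 5!) = 2002.

2002


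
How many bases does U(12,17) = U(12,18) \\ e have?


Deleting e from U(12,18) gives U(12,17) since n > r.
Bases of U(12,17) = C(17,12) = 17! / (12! * 5!) = 6188.

6188


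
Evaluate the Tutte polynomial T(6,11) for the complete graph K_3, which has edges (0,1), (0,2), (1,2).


T(K_3; x,y) = x^2 + x + y.
T(6,11) = 36 + 6 + 11 = 53.

53


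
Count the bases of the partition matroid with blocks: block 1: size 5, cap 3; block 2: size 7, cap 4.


A basis picks exactly ci elements from block i.
Number of bases = product of C(|Si|, ci).
= C(5,3) * C(7,4)
= 10 * 35
= 350.

350


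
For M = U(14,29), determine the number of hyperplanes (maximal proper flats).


Hyperplanes of U(14,29) are flats of rank 13.
In a uniform matroid, these are exactly the (13)-element subsets.
Count = C(29,13) = 29! / (13! * 16!) = 67863915.

67863915


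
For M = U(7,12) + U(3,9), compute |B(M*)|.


(M1+M2)* = M1* + M2*.
M1* = U(5,12), bases: C(12,5) = 792.
M2* = U(6,9), bases: C(9,6) = 84.
|B(M*)| = 792 * 84 = 66528.

66528


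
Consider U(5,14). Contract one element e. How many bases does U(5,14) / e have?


Contracting e from U(5,14) gives U(4,13).
Bases of U(4,13) = (13 choose 4) = 715.

715


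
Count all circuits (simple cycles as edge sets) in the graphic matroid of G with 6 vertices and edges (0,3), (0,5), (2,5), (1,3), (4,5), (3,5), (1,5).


A circuit in a graphic matroid = edge set of a simple cycle.
G has 6 vertices and 7 edges.
Enumerating all minimal edge subsets forming cycles...
Total circuits found: 3.

3


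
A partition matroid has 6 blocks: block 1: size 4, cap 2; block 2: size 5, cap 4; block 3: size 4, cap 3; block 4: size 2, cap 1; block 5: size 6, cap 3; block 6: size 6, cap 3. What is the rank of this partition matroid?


Rank of a partition matroid = sum of min(|Si|, ci) for each block.
= min(4,2) + min(5,4) + min(4,3) + min(2,1) + min(6,3) + min(6,3)
= 2 + 4 + 3 + 1 + 3 + 3
= 16.

16


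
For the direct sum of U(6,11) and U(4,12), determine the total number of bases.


Bases of a direct sum M1 + M2: |B| = |B(M1)| * |B(M2)|.
|B(U(6,11))| = C(11,6) = 462.
|B(U(4,12))| = C(12,4) = 495.
Total bases = 462 * 495 = 228690.

228690


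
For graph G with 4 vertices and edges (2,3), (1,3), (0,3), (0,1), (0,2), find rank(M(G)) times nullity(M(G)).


r(M) = |V| - c = 4 - 1 = 3.
nullity = |E| - r(M) = 5 - 3 = 2.
Product = 3 * 2 = 6.

6


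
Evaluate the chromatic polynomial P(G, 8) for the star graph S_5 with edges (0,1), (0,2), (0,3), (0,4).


P(tree, k) = k * (k-1)^(4) for any tree on 5 vertices.
P(8) = 8 * 7^4 = 8 * 2401 = 19208.

19208


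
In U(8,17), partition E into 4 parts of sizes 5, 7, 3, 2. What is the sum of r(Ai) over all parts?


r(Ai) = min(|Ai|, 8) for each part.
Sum = min(5,8) + min(7,8) + min(3,8) + min(2,8)
    = 5 + 7 + 3 + 2
    = 17.

17


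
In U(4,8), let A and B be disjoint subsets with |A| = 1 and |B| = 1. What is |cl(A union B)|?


|A union B| = 1 + 1 = 2 (disjoint).
In U(4,8), cl(S) = S if |S| < 4, else cl(S) = E.
Since 2 < 4, cl(A union B) = A union B.
|cl(A union B)| = 2.

2


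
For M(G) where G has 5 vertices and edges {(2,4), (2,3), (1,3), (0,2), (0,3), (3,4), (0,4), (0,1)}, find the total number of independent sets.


An independent set in a graphic matroid is an acyclic edge subset.
G has 5 vertices and 8 edges.
Enumerate all 2^8 = 256 subsets, checking for acyclicity.
Total independent sets = 128.

128


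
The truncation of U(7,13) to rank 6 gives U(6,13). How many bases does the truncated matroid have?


Truncating U(7,13) to rank 6 gives U(6,13).
Bases of U(6,13) are all 6-element subsets of 13 elements.
Number of bases = C(13,6) = 13! / (6! * 7!) = 1716.

1716


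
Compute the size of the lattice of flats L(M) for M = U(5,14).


Flats of U(5,14): every subset of size < 5 is a flat, plus E itself.
Count = (14 choose 0) + (14 choose 1) + (14 choose 2) + (14 choose 3) + (14 choose 4) + 1
     = 1 + 14 + 91 + 364 + 1001 + 1
     = 1472.

1472


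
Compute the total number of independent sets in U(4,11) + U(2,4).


For a direct sum, |I(M1+M2)| = |I(M1)| * |I(M2)|.
|I(U(4,11))| = sum C(11,k) for k=0..4 = 562.
|I(U(2,4))| = sum C(4,k) for k=0..2 = 11.
Total = 562 * 11 = 6182.

6182


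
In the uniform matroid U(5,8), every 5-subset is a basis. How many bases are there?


Bases of U(5,8) are all 5-element subsets of the 8-element ground set.
Number of bases = C(8,5).
C(8,5) = 56.

56


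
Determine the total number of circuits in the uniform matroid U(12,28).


In U(12,28), circuits are the (13)-element subsets.
Any set of 13 elements is dependent, and removing any one element gives
an independent set of size 12, so it is a minimal dependent set.
Number of circuits = (28 choose 13) = 37442160.

37442160


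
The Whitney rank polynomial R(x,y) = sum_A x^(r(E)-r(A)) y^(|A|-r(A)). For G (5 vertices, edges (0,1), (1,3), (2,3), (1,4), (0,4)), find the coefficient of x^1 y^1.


R(x,y) = sum over A in 2^E of x^(r(E)-r(A)) * y^(|A|-r(A)).
G has 5 vertices, 5 edges. r(E) = 4.
Enumerate all 2^5 = 32 subsets.
Count subsets with r(E)-r(A)=1 and |A|-r(A)=1: 2.

2


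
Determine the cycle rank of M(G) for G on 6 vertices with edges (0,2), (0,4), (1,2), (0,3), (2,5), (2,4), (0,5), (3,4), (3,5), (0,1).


Cycle rank (nullity) = |E| - r(M) = |E| - (|V| - c).
|E| = 10, |V| = 6, c = 1.
Nullity = 10 - (6 - 1) = 10 - 5 = 5.

5


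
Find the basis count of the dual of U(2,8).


The dual of U(r,n) is U(n-r, n) = U(6,8).
Bases of U(6,8) are all (6)-element subsets.
|B(M*)| = (8 choose 6) = 28.

28


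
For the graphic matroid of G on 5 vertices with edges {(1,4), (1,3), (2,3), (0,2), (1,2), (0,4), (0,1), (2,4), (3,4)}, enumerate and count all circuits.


A circuit in a graphic matroid = edge set of a simple cycle.
G has 5 vertices and 9 edges.
Enumerating all minimal edge subsets forming cycles...
Total circuits found: 22.

22


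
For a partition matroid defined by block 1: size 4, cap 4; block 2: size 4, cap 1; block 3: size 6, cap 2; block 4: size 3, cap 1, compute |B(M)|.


A basis picks exactly ci elements from block i.
Number of bases = product of C(|Si|, ci).
= C(4,4) * C(4,1) * C(6,2) * C(3,1)
= 1 * 4 * 15 * 3
= 180.

180


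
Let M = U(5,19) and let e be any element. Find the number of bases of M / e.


Contracting e from U(5,19) gives U(4,18).
Bases of U(4,18) = C(18,4) = 18! / (4! * 14!) = 3060.

3060


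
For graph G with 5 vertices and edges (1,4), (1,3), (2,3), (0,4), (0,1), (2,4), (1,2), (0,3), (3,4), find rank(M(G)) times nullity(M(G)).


r(M) = |V| - c = 5 - 1 = 4.
nullity = |E| - r(M) = 9 - 4 = 5.
Product = 4 * 5 = 20.

20
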